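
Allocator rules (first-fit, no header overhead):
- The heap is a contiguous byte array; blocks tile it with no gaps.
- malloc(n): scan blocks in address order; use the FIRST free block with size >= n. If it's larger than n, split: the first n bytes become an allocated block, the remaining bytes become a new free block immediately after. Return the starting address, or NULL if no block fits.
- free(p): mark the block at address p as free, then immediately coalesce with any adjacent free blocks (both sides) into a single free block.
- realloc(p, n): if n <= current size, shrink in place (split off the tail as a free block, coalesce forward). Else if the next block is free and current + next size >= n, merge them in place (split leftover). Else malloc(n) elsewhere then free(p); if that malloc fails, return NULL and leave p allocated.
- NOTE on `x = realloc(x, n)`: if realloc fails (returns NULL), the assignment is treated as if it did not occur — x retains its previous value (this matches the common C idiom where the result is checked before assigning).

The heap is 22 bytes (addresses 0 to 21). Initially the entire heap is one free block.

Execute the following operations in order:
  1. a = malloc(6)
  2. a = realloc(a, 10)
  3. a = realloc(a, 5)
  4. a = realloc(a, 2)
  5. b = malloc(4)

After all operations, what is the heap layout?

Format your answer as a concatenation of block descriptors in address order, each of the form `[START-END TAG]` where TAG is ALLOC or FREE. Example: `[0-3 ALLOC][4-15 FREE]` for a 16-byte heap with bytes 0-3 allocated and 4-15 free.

Answer: [0-1 ALLOC][2-5 ALLOC][6-21 FREE]

Derivation:
Op 1: a = malloc(6) -> a = 0; heap: [0-5 ALLOC][6-21 FREE]
Op 2: a = realloc(a, 10) -> a = 0; heap: [0-9 ALLOC][10-21 FREE]
Op 3: a = realloc(a, 5) -> a = 0; heap: [0-4 ALLOC][5-21 FREE]
Op 4: a = realloc(a, 2) -> a = 0; heap: [0-1 ALLOC][2-21 FREE]
Op 5: b = malloc(4) -> b = 2; heap: [0-1 ALLOC][2-5 ALLOC][6-21 FREE]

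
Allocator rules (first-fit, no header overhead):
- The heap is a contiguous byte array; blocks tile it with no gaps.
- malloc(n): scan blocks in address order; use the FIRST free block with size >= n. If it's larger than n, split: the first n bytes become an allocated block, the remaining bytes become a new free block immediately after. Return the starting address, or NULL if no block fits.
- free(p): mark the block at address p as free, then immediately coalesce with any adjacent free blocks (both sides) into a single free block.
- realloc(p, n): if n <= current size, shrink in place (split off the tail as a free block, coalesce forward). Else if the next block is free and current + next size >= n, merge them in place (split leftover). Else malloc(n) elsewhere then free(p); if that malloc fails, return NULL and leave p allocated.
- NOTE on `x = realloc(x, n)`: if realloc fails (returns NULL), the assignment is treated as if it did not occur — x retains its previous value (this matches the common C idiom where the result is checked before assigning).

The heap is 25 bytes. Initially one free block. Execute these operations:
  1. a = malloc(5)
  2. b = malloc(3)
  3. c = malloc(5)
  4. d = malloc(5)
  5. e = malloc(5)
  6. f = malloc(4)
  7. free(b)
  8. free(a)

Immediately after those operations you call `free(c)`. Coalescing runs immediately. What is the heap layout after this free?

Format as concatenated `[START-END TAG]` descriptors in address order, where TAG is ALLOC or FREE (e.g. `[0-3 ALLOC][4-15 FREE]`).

Answer: [0-12 FREE][13-17 ALLOC][18-22 ALLOC][23-24 FREE]

Derivation:
Op 1: a = malloc(5) -> a = 0; heap: [0-4 ALLOC][5-24 FREE]
Op 2: b = malloc(3) -> b = 5; heap: [0-4 ALLOC][5-7 ALLOC][8-24 FREE]
Op 3: c = malloc(5) -> c = 8; heap: [0-4 ALLOC][5-7 ALLOC][8-12 ALLOC][13-24 FREE]
Op 4: d = malloc(5) -> d = 13; heap: [0-4 ALLOC][5-7 ALLOC][8-12 ALLOC][13-17 ALLOC][18-24 FREE]
Op 5: e = malloc(5) -> e = 18; heap: [0-4 ALLOC][5-7 ALLOC][8-12 ALLOC][13-17 ALLOC][18-22 ALLOC][23-24 FREE]
Op 6: f = malloc(4) -> f = NULL; heap: [0-4 ALLOC][5-7 ALLOC][8-12 ALLOC][13-17 ALLOC][18-22 ALLOC][23-24 FREE]
Op 7: free(b) -> (freed b); heap: [0-4 ALLOC][5-7 FREE][8-12 ALLOC][13-17 ALLOC][18-22 ALLOC][23-24 FREE]
Op 8: free(a) -> (freed a); heap: [0-7 FREE][8-12 ALLOC][13-17 ALLOC][18-22 ALLOC][23-24 FREE]
free(c): c = 8 -> block [8-12 ALLOC]; mark free, coalesce with adjacent free neighbors -> [0-12 FREE][13-17 ALLOC][18-22 ALLOC][23-24 FREE]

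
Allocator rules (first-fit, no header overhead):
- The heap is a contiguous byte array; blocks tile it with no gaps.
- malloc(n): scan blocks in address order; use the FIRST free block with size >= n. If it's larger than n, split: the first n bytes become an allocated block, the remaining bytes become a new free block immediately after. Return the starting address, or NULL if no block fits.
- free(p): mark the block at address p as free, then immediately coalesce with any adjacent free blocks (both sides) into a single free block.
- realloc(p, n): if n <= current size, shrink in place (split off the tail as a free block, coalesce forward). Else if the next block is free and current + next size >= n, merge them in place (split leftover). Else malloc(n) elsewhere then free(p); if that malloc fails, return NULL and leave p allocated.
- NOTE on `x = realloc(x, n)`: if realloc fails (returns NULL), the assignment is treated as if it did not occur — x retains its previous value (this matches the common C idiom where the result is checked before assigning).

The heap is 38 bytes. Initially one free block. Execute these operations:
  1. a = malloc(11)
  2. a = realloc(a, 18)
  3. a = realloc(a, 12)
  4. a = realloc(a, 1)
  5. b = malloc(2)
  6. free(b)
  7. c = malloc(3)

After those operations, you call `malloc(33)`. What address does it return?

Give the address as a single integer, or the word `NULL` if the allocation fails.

Answer: 4

Derivation:
Op 1: a = malloc(11) -> a = 0; heap: [0-10 ALLOC][11-37 FREE]
Op 2: a = realloc(a, 18) -> a = 0; heap: [0-17 ALLOC][18-37 FREE]
Op 3: a = realloc(a, 12) -> a = 0; heap: [0-11 ALLOC][12-37 FREE]
Op 4: a = realloc(a, 1) -> a = 0; heap: [0-0 ALLOC][1-37 FREE]
Op 5: b = malloc(2) -> b = 1; heap: [0-0 ALLOC][1-2 ALLOC][3-37 FREE]
Op 6: free(b) -> (freed b); heap: [0-0 ALLOC][1-37 FREE]
Op 7: c = malloc(3) -> c = 1; heap: [0-0 ALLOC][1-3 ALLOC][4-37 FREE]
malloc(33): first-fit scan over [0-0 ALLOC][1-3 ALLOC][4-37 FREE] -> 4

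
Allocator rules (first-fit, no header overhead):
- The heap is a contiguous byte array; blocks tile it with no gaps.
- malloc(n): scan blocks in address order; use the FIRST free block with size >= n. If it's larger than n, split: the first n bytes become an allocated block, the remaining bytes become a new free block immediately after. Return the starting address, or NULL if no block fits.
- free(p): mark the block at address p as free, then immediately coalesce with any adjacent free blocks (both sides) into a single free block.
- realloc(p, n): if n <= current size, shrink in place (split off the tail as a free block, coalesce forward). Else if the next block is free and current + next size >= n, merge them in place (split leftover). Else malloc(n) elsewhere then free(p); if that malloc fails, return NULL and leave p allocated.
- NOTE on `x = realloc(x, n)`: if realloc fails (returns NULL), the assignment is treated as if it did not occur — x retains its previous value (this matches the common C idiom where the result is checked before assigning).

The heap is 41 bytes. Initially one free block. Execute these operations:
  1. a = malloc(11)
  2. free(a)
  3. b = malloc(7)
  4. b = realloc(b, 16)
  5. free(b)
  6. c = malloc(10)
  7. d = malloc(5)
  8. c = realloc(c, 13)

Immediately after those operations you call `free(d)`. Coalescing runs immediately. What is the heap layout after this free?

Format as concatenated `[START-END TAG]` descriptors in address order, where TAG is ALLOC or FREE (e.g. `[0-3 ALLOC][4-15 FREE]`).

Answer: [0-14 FREE][15-27 ALLOC][28-40 FREE]

Derivation:
Op 1: a = malloc(11) -> a = 0; heap: [0-10 ALLOC][11-40 FREE]
Op 2: free(a) -> (freed a); heap: [0-40 FREE]
Op 3: b = malloc(7) -> b = 0; heap: [0-6 ALLOC][7-40 FREE]
Op 4: b = realloc(b, 16) -> b = 0; heap: [0-15 ALLOC][16-40 FREE]
Op 5: free(b) -> (freed b); heap: [0-40 FREE]
Op 6: c = malloc(10) -> c = 0; heap: [0-9 ALLOC][10-40 FREE]
Op 7: d = malloc(5) -> d = 10; heap: [0-9 ALLOC][10-14 ALLOC][15-40 FREE]
Op 8: c = realloc(c, 13) -> c = 15; heap: [0-9 FREE][10-14 ALLOC][15-27 ALLOC][28-40 FREE]
free(d): d = 10 -> block [10-14 ALLOC]; mark free, coalesce with adjacent free neighbors -> [0-14 FREE][15-27 ALLOC][28-40 FREE]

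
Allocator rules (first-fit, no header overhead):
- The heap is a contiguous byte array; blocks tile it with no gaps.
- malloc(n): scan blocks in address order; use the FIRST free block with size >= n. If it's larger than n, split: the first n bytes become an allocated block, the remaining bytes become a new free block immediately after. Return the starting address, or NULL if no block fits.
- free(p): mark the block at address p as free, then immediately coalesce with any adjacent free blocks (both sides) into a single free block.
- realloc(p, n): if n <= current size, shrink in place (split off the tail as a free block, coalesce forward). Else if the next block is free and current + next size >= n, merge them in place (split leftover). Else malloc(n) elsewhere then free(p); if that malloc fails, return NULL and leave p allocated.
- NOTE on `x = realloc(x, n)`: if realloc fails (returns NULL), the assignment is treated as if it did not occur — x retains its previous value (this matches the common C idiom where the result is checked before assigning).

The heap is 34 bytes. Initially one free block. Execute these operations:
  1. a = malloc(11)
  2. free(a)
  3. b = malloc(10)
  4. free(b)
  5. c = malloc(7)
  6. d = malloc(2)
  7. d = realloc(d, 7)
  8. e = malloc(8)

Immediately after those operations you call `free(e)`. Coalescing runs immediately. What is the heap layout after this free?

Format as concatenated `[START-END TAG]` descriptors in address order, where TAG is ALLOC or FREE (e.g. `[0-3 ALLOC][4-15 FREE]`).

Answer: [0-6 ALLOC][7-13 ALLOC][14-33 FREE]

Derivation:
Op 1: a = malloc(11) -> a = 0; heap: [0-10 ALLOC][11-33 FREE]
Op 2: free(a) -> (freed a); heap: [0-33 FREE]
Op 3: b = malloc(10) -> b = 0; heap: [0-9 ALLOC][10-33 FREE]
Op 4: free(b) -> (freed b); heap: [0-33 FREE]
Op 5: c = malloc(7) -> c = 0; heap: [0-6 ALLOC][7-33 FREE]
Op 6: d = malloc(2) -> d = 7; heap: [0-6 ALLOC][7-8 ALLOC][9-33 FREE]
Op 7: d = realloc(d, 7) -> d = 7; heap: [0-6 ALLOC][7-13 ALLOC][14-33 FREE]
Op 8: e = malloc(8) -> e = 14; heap: [0-6 ALLOC][7-13 ALLOC][14-21 ALLOC][22-33 FREE]
free(e): e = 14 -> block [14-21 ALLOC]; mark free, coalesce with adjacent free neighbors -> [0-6 ALLOC][7-13 ALLOC][14-33 FREE]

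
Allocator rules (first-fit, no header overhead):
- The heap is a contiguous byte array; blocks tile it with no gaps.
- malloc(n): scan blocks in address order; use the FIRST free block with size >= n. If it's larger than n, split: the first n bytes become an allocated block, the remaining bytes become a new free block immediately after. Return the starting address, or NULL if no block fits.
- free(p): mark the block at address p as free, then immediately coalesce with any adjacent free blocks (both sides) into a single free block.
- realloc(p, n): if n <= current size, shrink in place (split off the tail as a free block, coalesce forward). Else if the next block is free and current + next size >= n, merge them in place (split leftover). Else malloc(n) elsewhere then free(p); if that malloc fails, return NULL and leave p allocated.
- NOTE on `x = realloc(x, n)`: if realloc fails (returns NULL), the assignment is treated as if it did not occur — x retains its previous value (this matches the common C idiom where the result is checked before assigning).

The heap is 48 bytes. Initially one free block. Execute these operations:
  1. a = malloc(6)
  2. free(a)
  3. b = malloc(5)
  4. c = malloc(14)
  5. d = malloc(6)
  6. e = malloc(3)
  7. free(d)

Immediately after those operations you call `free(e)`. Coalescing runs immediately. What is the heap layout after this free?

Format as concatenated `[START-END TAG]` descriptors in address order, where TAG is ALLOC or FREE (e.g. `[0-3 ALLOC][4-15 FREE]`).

Answer: [0-4 ALLOC][5-18 ALLOC][19-47 FREE]

Derivation:
Op 1: a = malloc(6) -> a = 0; heap: [0-5 ALLOC][6-47 FREE]
Op 2: free(a) -> (freed a); heap: [0-47 FREE]
Op 3: b = malloc(5) -> b = 0; heap: [0-4 ALLOC][5-47 FREE]
Op 4: c = malloc(14) -> c = 5; heap: [0-4 ALLOC][5-18 ALLOC][19-47 FREE]
Op 5: d = malloc(6) -> d = 19; heap: [0-4 ALLOC][5-18 ALLOC][19-24 ALLOC][25-47 FREE]
Op 6: e = malloc(3) -> e = 25; heap: [0-4 ALLOC][5-18 ALLOC][19-24 ALLOC][25-27 ALLOC][28-47 FREE]
Op 7: free(d) -> (freed d); heap: [0-4 ALLOC][5-18 ALLOC][19-24 FREE][25-27 ALLOC][28-47 FREE]
free(e): e = 25 -> block [25-27 ALLOC]; mark free, coalesce with adjacent free neighbors -> [0-4 ALLOC][5-18 ALLOC][19-47 FREE]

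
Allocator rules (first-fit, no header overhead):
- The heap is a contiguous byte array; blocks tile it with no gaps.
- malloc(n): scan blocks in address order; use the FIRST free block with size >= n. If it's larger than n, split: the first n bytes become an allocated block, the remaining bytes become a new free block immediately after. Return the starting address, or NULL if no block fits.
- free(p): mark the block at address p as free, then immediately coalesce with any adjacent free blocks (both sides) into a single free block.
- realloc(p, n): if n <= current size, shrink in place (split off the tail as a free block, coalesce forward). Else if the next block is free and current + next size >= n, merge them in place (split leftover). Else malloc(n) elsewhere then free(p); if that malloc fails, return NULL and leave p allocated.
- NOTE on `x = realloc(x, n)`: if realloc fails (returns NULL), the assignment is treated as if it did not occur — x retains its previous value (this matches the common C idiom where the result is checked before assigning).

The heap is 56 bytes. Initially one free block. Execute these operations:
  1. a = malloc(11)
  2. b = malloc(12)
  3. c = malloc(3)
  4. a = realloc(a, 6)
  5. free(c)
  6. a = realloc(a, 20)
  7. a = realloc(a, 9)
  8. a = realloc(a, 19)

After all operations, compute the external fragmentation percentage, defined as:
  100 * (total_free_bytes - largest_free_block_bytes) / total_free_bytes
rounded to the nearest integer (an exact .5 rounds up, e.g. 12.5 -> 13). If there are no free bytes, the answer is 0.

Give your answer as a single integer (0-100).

Op 1: a = malloc(11) -> a = 0; heap: [0-10 ALLOC][11-55 FREE]
Op 2: b = malloc(12) -> b = 11; heap: [0-10 ALLOC][11-22 ALLOC][23-55 FREE]
Op 3: c = malloc(3) -> c = 23; heap: [0-10 ALLOC][11-22 ALLOC][23-25 ALLOC][26-55 FREE]
Op 4: a = realloc(a, 6) -> a = 0; heap: [0-5 ALLOC][6-10 FREE][11-22 ALLOC][23-25 ALLOC][26-55 FREE]
Op 5: free(c) -> (freed c); heap: [0-5 ALLOC][6-10 FREE][11-22 ALLOC][23-55 FREE]
Op 6: a = realloc(a, 20) -> a = 23; heap: [0-10 FREE][11-22 ALLOC][23-42 ALLOC][43-55 FREE]
Op 7: a = realloc(a, 9) -> a = 23; heap: [0-10 FREE][11-22 ALLOC][23-31 ALLOC][32-55 FREE]
Op 8: a = realloc(a, 19) -> a = 23; heap: [0-10 FREE][11-22 ALLOC][23-41 ALLOC][42-55 FREE]
Free blocks: [11 14] total_free=25 largest=14 -> 100*(25-14)/25 = 1100/25 = 44

Answer: 44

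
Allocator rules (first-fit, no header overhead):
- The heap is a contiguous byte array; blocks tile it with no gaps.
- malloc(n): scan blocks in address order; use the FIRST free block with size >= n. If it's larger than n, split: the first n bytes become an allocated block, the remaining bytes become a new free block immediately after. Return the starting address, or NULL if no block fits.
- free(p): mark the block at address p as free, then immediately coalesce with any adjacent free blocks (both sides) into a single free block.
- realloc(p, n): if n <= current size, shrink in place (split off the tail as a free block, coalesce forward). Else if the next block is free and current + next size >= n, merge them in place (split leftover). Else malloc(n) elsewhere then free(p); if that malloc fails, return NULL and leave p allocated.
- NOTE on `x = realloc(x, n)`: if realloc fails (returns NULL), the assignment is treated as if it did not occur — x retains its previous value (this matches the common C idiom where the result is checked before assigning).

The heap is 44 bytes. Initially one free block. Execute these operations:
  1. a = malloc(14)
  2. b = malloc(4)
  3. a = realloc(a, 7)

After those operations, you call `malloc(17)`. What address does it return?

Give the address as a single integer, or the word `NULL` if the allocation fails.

Op 1: a = malloc(14) -> a = 0; heap: [0-13 ALLOC][14-43 FREE]
Op 2: b = malloc(4) -> b = 14; heap: [0-13 ALLOC][14-17 ALLOC][18-43 FREE]
Op 3: a = realloc(a, 7) -> a = 0; heap: [0-6 ALLOC][7-13 FREE][14-17 ALLOC][18-43 FREE]
malloc(17): first-fit scan over [0-6 ALLOC][7-13 FREE][14-17 ALLOC][18-43 FREE] -> 18

Answer: 18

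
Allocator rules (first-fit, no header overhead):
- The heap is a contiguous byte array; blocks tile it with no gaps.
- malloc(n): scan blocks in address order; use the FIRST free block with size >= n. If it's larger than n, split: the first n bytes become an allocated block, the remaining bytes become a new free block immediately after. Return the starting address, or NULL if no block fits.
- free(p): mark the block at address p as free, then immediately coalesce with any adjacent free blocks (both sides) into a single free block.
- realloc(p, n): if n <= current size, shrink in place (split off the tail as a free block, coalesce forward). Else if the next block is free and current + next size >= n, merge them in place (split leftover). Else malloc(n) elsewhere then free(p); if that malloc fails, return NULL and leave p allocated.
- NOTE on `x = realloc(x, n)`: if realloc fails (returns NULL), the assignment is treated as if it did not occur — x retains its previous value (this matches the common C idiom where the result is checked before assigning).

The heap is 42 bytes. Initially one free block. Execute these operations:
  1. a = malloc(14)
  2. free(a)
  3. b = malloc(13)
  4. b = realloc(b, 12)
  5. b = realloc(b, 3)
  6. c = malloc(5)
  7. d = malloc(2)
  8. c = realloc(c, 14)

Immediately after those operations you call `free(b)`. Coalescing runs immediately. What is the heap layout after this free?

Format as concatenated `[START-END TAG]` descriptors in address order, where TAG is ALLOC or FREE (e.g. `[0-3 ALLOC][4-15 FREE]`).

Op 1: a = malloc(14) -> a = 0; heap: [0-13 ALLOC][14-41 FREE]
Op 2: free(a) -> (freed a); heap: [0-41 FREE]
Op 3: b = malloc(13) -> b = 0; heap: [0-12 ALLOC][13-41 FREE]
Op 4: b = realloc(b, 12) -> b = 0; heap: [0-11 ALLOC][12-41 FREE]
Op 5: b = realloc(b, 3) -> b = 0; heap: [0-2 ALLOC][3-41 FREE]
Op 6: c = malloc(5) -> c = 3; heap: [0-2 ALLOC][3-7 ALLOC][8-41 FREE]
Op 7: d = malloc(2) -> d = 8; heap: [0-2 ALLOC][3-7 ALLOC][8-9 ALLOC][10-41 FREE]
Op 8: c = realloc(c, 14) -> c = 10; heap: [0-2 ALLOC][3-7 FREE][8-9 ALLOC][10-23 ALLOC][24-41 FREE]
free(b): b = 0 -> block [0-2 ALLOC]; mark free, coalesce with adjacent free neighbors -> [0-7 FREE][8-9 ALLOC][10-23 ALLOC][24-41 FREE]

Answer: [0-7 FREE][8-9 ALLOC][10-23 ALLOC][24-41 FREE]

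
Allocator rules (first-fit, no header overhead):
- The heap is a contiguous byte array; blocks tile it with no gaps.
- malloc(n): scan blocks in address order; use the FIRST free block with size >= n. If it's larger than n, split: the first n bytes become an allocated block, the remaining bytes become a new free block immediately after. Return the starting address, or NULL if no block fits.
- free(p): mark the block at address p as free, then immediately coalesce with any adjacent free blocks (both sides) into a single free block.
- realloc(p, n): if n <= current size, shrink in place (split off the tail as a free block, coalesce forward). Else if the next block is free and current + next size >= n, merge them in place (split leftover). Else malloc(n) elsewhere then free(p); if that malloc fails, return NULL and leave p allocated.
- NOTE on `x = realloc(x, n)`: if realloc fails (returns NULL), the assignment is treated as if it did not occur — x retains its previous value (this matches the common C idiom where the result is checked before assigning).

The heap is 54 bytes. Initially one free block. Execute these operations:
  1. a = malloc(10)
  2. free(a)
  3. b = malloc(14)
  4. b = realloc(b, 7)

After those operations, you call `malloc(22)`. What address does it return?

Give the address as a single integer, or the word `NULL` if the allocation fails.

Answer: 7

Derivation:
Op 1: a = malloc(10) -> a = 0; heap: [0-9 ALLOC][10-53 FREE]
Op 2: free(a) -> (freed a); heap: [0-53 FREE]
Op 3: b = malloc(14) -> b = 0; heap: [0-13 ALLOC][14-53 FREE]
Op 4: b = realloc(b, 7) -> b = 0; heap: [0-6 ALLOC][7-53 FREE]
malloc(22): first-fit scan over [0-6 ALLOC][7-53 FREE] -> 7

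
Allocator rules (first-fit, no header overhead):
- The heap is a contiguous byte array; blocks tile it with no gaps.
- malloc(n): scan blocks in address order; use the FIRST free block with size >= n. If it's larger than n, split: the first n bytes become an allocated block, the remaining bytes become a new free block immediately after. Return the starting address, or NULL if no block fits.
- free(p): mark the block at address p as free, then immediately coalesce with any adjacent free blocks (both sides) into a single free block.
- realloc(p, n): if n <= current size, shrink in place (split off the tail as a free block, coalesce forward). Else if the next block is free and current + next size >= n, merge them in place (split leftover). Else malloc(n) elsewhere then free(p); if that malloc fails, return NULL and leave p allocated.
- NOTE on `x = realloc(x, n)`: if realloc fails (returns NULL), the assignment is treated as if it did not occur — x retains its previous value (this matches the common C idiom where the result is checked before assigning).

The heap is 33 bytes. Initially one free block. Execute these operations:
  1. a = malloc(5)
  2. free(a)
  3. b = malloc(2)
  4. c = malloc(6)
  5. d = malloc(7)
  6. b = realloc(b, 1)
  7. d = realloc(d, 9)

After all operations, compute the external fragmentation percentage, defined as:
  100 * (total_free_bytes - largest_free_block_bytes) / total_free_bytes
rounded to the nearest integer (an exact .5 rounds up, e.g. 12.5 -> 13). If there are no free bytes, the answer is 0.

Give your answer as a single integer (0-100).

Answer: 6

Derivation:
Op 1: a = malloc(5) -> a = 0; heap: [0-4 ALLOC][5-32 FREE]
Op 2: free(a) -> (freed a); heap: [0-32 FREE]
Op 3: b = malloc(2) -> b = 0; heap: [0-1 ALLOC][2-32 FREE]
Op 4: c = malloc(6) -> c = 2; heap: [0-1 ALLOC][2-7 ALLOC][8-32 FREE]
Op 5: d = malloc(7) -> d = 8; heap: [0-1 ALLOC][2-7 ALLOC][8-14 ALLOC][15-32 FREE]
Op 6: b = realloc(b, 1) -> b = 0; heap: [0-0 ALLOC][1-1 FREE][2-7 ALLOC][8-14 ALLOC][15-32 FREE]
Op 7: d = realloc(d, 9) -> d = 8; heap: [0-0 ALLOC][1-1 FREE][2-7 ALLOC][8-16 ALLOC][17-32 FREE]
Free blocks: [1 16] total_free=17 largest=16 -> 100*(17-16)/17 = 100/17 ≈ 5.882 -> rounds to 6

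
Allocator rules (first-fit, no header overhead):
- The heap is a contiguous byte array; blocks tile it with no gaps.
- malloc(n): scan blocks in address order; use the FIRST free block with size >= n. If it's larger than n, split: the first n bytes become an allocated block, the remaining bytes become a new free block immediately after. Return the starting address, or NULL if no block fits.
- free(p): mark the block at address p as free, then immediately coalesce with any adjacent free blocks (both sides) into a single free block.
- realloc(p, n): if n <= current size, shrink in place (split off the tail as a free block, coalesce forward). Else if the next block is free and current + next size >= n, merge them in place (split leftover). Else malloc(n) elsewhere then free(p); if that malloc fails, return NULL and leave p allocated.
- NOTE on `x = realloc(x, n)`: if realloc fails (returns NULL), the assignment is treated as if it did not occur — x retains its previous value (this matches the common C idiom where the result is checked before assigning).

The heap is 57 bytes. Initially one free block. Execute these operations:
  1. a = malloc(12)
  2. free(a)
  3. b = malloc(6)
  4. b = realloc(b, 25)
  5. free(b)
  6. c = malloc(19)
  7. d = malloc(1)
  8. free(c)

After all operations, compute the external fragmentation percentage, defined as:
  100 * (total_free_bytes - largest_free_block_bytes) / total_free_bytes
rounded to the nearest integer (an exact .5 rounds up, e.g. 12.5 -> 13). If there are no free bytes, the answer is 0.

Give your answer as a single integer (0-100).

Op 1: a = malloc(12) -> a = 0; heap: [0-11 ALLOC][12-56 FREE]
Op 2: free(a) -> (freed a); heap: [0-56 FREE]
Op 3: b = malloc(6) -> b = 0; heap: [0-5 ALLOC][6-56 FREE]
Op 4: b = realloc(b, 25) -> b = 0; heap: [0-24 ALLOC][25-56 FREE]
Op 5: free(b) -> (freed b); heap: [0-56 FREE]
Op 6: c = malloc(19) -> c = 0; heap: [0-18 ALLOC][19-56 FREE]
Op 7: d = malloc(1) -> d = 19; heap: [0-18 ALLOC][19-19 ALLOC][20-56 FREE]
Op 8: free(c) -> (freed c); heap: [0-18 FREE][19-19 ALLOC][20-56 FREE]
Free blocks: [19 37] total_free=56 largest=37 -> 100*(56-37)/56 = 1900/56 ≈ 33.929 -> rounds to 34

Answer: 34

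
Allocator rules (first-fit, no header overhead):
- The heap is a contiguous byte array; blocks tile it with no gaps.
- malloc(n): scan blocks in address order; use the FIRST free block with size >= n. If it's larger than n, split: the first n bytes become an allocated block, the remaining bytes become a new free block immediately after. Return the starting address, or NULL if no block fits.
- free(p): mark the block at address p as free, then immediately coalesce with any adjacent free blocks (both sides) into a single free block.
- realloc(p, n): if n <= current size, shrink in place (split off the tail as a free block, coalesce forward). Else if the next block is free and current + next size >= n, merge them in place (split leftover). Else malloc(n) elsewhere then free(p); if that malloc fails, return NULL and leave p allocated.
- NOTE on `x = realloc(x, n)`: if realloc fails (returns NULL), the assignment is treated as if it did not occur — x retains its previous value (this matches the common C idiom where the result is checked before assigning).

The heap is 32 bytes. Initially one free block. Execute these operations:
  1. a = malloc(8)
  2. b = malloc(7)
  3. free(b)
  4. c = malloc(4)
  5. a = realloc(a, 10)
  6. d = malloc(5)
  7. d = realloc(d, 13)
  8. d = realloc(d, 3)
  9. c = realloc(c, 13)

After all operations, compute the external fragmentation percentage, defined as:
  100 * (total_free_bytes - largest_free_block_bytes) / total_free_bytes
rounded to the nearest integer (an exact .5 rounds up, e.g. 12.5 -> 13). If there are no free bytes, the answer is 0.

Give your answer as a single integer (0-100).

Answer: 33

Derivation:
Op 1: a = malloc(8) -> a = 0; heap: [0-7 ALLOC][8-31 FREE]
Op 2: b = malloc(7) -> b = 8; heap: [0-7 ALLOC][8-14 ALLOC][15-31 FREE]
Op 3: free(b) -> (freed b); heap: [0-7 ALLOC][8-31 FREE]
Op 4: c = malloc(4) -> c = 8; heap: [0-7 ALLOC][8-11 ALLOC][12-31 FREE]
Op 5: a = realloc(a, 10) -> a = 12; heap: [0-7 FREE][8-11 ALLOC][12-21 ALLOC][22-31 FREE]
Op 6: d = malloc(5) -> d = 0; heap: [0-4 ALLOC][5-7 FREE][8-11 ALLOC][12-21 ALLOC][22-31 FREE]
Op 7: d = realloc(d, 13) -> NULL (d unchanged); heap: [0-4 ALLOC][5-7 FREE][8-11 ALLOC][12-21 ALLOC][22-31 FREE]
Op 8: d = realloc(d, 3) -> d = 0; heap: [0-2 ALLOC][3-7 FREE][8-11 ALLOC][12-21 ALLOC][22-31 FREE]
Op 9: c = realloc(c, 13) -> NULL (c unchanged); heap: [0-2 ALLOC][3-7 FREE][8-11 ALLOC][12-21 ALLOC][22-31 FREE]
Free blocks: [5 10] total_free=15 largest=10 -> 100*(15-10)/15 = 500/15 ≈ 33.333 -> rounds to 33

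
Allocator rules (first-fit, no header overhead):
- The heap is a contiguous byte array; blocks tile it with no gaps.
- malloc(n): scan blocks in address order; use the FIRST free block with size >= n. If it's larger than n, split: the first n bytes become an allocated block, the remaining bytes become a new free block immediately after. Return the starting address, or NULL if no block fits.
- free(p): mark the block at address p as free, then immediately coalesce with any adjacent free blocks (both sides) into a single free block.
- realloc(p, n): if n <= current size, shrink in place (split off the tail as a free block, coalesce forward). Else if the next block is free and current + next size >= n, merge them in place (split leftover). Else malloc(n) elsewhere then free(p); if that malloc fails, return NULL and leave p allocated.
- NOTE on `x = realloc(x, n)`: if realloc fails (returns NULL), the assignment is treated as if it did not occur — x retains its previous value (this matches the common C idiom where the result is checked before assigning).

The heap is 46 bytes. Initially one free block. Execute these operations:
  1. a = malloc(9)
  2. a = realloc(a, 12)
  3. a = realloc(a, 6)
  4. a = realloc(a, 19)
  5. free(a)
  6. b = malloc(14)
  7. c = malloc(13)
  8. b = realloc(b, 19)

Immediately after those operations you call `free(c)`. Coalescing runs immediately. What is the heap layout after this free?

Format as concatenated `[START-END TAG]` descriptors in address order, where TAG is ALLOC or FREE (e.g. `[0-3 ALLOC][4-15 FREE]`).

Answer: [0-26 FREE][27-45 ALLOC]

Derivation:
Op 1: a = malloc(9) -> a = 0; heap: [0-8 ALLOC][9-45 FREE]
Op 2: a = realloc(a, 12) -> a = 0; heap: [0-11 ALLOC][12-45 FREE]
Op 3: a = realloc(a, 6) -> a = 0; heap: [0-5 ALLOC][6-45 FREE]
Op 4: a = realloc(a, 19) -> a = 0; heap: [0-18 ALLOC][19-45 FREE]
Op 5: free(a) -> (freed a); heap: [0-45 FREE]
Op 6: b = malloc(14) -> b = 0; heap: [0-13 ALLOC][14-45 FREE]
Op 7: c = malloc(13) -> c = 14; heap: [0-13 ALLOC][14-26 ALLOC][27-45 FREE]
Op 8: b = realloc(b, 19) -> b = 27; heap: [0-13 FREE][14-26 ALLOC][27-45 ALLOC]
free(c): c = 14 -> block [14-26 ALLOC]; mark free, coalesce with adjacent free neighbors -> [0-26 FREE][27-45 ALLOC]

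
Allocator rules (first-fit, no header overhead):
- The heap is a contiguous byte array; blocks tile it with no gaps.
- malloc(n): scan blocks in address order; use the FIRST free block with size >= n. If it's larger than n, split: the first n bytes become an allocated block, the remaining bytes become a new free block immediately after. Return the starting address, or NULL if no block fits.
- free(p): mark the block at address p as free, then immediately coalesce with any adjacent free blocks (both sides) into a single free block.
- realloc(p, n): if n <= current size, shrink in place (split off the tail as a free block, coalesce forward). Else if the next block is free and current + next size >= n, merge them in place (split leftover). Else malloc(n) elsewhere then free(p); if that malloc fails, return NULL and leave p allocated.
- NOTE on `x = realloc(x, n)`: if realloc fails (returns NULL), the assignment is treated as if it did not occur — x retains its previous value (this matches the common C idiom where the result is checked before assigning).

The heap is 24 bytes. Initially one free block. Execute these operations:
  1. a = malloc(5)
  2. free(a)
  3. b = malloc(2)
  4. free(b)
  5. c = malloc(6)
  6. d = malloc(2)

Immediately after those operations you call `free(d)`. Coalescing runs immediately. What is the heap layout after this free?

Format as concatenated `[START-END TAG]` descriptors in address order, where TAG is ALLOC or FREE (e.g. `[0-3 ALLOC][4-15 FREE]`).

Op 1: a = malloc(5) -> a = 0; heap: [0-4 ALLOC][5-23 FREE]
Op 2: free(a) -> (freed a); heap: [0-23 FREE]
Op 3: b = malloc(2) -> b = 0; heap: [0-1 ALLOC][2-23 FREE]
Op 4: free(b) -> (freed b); heap: [0-23 FREE]
Op 5: c = malloc(6) -> c = 0; heap: [0-5 ALLOC][6-23 FREE]
Op 6: d = malloc(2) -> d = 6; heap: [0-5 ALLOC][6-7 ALLOC][8-23 FREE]
free(d): d = 6 -> block [6-7 ALLOC]; mark free, coalesce with adjacent free neighbors -> [0-5 ALLOC][6-23 FREE]

Answer: [0-5 ALLOC][6-23 FREE]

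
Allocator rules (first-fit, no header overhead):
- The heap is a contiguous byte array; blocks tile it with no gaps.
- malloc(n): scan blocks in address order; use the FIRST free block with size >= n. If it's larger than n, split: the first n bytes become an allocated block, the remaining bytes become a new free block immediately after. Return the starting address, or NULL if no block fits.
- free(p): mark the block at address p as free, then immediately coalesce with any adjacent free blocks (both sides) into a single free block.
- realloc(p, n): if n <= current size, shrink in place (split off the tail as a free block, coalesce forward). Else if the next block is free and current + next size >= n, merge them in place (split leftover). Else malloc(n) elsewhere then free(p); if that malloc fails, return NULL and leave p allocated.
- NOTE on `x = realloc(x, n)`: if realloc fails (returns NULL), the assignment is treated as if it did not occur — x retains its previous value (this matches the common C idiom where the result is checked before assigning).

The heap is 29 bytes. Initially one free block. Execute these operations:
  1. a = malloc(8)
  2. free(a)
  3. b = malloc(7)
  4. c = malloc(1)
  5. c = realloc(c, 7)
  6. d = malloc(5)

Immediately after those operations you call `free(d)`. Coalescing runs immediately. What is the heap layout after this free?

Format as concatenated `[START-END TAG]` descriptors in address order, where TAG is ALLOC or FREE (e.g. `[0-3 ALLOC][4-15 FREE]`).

Op 1: a = malloc(8) -> a = 0; heap: [0-7 ALLOC][8-28 FREE]
Op 2: free(a) -> (freed a); heap: [0-28 FREE]
Op 3: b = malloc(7) -> b = 0; heap: [0-6 ALLOC][7-28 FREE]
Op 4: c = malloc(1) -> c = 7; heap: [0-6 ALLOC][7-7 ALLOC][8-28 FREE]
Op 5: c = realloc(c, 7) -> c = 7; heap: [0-6 ALLOC][7-13 ALLOC][14-28 FREE]
Op 6: d = malloc(5) -> d = 14; heap: [0-6 ALLOC][7-13 ALLOC][14-18 ALLOC][19-28 FREE]
free(d): d = 14 -> block [14-18 ALLOC]; mark free, coalesce with adjacent free neighbors -> [0-6 ALLOC][7-13 ALLOC][14-28 FREE]

Answer: [0-6 ALLOC][7-13 ALLOC][14-28 FREE]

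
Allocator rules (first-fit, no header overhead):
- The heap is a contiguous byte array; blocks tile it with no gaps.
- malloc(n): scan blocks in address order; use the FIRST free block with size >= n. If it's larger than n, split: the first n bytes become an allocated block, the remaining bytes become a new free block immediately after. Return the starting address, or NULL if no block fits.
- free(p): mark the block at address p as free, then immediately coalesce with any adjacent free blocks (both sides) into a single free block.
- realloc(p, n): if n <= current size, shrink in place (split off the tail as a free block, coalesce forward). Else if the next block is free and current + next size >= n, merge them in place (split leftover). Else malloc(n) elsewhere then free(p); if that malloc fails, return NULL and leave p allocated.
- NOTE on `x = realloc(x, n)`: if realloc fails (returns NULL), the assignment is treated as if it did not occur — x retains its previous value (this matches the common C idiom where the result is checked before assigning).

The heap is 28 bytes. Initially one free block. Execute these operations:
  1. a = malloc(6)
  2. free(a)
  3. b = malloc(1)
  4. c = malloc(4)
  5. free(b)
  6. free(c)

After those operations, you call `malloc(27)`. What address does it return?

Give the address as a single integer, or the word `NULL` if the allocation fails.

Answer: 0

Derivation:
Op 1: a = malloc(6) -> a = 0; heap: [0-5 ALLOC][6-27 FREE]
Op 2: free(a) -> (freed a); heap: [0-27 FREE]
Op 3: b = malloc(1) -> b = 0; heap: [0-0 ALLOC][1-27 FREE]
Op 4: c = malloc(4) -> c = 1; heap: [0-0 ALLOC][1-4 ALLOC][5-27 FREE]
Op 5: free(b) -> (freed b); heap: [0-0 FREE][1-4 ALLOC][5-27 FREE]
Op 6: free(c) -> (freed c); heap: [0-27 FREE]
malloc(27): first-fit scan over [0-27 FREE] -> 0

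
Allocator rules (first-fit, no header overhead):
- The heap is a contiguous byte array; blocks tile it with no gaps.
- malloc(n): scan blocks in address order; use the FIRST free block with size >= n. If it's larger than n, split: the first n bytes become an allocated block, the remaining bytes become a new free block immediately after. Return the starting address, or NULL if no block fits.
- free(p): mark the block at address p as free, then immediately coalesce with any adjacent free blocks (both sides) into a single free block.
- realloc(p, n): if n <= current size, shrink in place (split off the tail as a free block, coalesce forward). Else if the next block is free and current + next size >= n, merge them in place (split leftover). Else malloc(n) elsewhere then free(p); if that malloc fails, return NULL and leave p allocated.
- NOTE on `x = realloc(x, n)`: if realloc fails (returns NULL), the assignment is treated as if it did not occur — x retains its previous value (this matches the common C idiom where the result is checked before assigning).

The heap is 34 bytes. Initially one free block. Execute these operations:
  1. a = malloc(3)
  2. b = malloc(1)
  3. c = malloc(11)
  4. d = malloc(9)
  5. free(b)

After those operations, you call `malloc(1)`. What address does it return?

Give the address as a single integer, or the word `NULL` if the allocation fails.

Op 1: a = malloc(3) -> a = 0; heap: [0-2 ALLOC][3-33 FREE]
Op 2: b = malloc(1) -> b = 3; heap: [0-2 ALLOC][3-3 ALLOC][4-33 FREE]
Op 3: c = malloc(11) -> c = 4; heap: [0-2 ALLOC][3-3 ALLOC][4-14 ALLOC][15-33 FREE]
Op 4: d = malloc(9) -> d = 15; heap: [0-2 ALLOC][3-3 ALLOC][4-14 ALLOC][15-23 ALLOC][24-33 FREE]
Op 5: free(b) -> (freed b); heap: [0-2 ALLOC][3-3 FREE][4-14 ALLOC][15-23 ALLOC][24-33 FREE]
malloc(1): first-fit scan over [0-2 ALLOC][3-3 FREE][4-14 ALLOC][15-23 ALLOC][24-33 FREE] -> 3

Answer: 3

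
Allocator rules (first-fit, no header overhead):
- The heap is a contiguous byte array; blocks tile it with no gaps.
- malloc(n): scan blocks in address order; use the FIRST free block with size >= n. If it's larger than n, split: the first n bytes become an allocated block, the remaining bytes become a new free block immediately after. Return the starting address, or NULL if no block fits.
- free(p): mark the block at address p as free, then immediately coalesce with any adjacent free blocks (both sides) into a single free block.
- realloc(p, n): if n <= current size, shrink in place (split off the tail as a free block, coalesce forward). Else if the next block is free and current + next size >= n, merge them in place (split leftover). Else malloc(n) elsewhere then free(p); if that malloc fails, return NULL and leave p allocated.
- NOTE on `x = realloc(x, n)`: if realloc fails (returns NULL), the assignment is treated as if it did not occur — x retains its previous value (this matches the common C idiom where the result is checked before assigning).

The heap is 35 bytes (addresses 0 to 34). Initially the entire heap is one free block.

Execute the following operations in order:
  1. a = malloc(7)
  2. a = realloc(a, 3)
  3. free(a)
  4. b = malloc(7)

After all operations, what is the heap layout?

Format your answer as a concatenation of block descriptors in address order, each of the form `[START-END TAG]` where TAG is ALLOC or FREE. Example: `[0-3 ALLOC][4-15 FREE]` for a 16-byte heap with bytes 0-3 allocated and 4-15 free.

Answer: [0-6 ALLOC][7-34 FREE]

Derivation:
Op 1: a = malloc(7) -> a = 0; heap: [0-6 ALLOC][7-34 FREE]
Op 2: a = realloc(a, 3) -> a = 0; heap: [0-2 ALLOC][3-34 FREE]
Op 3: free(a) -> (freed a); heap: [0-34 FREE]
Op 4: b = malloc(7) -> b = 0; heap: [0-6 ALLOC][7-34 FREE]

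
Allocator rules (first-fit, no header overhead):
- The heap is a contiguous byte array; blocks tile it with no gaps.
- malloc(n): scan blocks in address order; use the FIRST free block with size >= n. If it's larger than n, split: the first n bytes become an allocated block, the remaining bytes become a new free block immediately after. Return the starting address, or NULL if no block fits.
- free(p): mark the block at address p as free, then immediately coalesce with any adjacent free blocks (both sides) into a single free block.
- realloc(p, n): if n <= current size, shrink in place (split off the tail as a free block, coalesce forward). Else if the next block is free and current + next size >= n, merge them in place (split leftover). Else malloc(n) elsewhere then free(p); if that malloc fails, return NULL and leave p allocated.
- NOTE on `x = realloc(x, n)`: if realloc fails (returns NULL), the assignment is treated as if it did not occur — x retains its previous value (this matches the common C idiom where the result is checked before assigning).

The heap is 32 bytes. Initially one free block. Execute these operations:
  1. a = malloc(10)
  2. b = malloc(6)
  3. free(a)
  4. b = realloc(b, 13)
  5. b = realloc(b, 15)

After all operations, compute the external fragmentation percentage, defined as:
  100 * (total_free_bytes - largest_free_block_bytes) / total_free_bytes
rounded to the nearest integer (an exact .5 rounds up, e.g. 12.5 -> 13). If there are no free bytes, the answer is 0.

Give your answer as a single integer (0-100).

Op 1: a = malloc(10) -> a = 0; heap: [0-9 ALLOC][10-31 FREE]
Op 2: b = malloc(6) -> b = 10; heap: [0-9 ALLOC][10-15 ALLOC][16-31 FREE]
Op 3: free(a) -> (freed a); heap: [0-9 FREE][10-15 ALLOC][16-31 FREE]
Op 4: b = realloc(b, 13) -> b = 10; heap: [0-9 FREE][10-22 ALLOC][23-31 FREE]
Op 5: b = realloc(b, 15) -> b = 10; heap: [0-9 FREE][10-24 ALLOC][25-31 FREE]
Free blocks: [10 7] total_free=17 largest=10 -> 100*(17-10)/17 = 700/17 ≈ 41.176 -> rounds to 41

Answer: 41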